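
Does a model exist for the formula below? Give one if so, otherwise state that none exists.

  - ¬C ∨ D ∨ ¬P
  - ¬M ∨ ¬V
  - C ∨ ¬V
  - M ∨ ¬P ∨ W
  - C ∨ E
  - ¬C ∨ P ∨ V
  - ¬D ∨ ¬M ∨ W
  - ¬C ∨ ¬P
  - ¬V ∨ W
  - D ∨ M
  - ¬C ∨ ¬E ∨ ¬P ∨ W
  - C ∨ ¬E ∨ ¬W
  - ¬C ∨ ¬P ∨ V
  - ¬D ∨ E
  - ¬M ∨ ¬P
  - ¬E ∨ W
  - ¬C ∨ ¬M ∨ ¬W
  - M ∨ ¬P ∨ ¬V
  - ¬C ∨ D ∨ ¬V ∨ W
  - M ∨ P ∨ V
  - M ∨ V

C: True, D: True, M: False, W: True, P: False, V: True, E: True

Try C = False:
  (C ∨ ¬V) forces V = False.
  (C ∨ E) forces E = True.
  (C ∨ ¬E ∨ ¬W) forces W = False.
  clause (¬E ∨ W) is falsified — backtrack.
So C = True.
  then (¬C ∨ ¬P) forces P = False.
  then (¬C ∨ P ∨ V) forces V = True.
  then (¬V ∨ W) forces W = True.
  then (¬C ∨ ¬M ∨ ¬W) forces M = False.
  then (D ∨ M) forces D = True.
  then (¬D ∨ E) forces E = True.
All clauses satisfied.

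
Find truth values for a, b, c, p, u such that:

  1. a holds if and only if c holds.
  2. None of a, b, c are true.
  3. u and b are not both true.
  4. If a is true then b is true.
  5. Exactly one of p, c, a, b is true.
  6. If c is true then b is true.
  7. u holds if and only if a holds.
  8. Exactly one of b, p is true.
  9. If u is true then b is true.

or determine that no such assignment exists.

a: False, b: False, c: False, p: True, u: False

  (1) a=F, c=F — same ✓
  (2) {a, b, c}: 0 true — none ✓
  (3) u=F, b=F — not both ✓
  (4) a=F ⇒ b: vacuous ✓
  (5) {p, c, a, b}: 1 true — exactly one ✓
  (6) c=F ⇒ b: vacuous ✓
  (7) u=F, a=F — same ✓
  (8) {b, p}: 1 true — exactly one ✓
  (9) u=F ⇒ b: vacuous ✓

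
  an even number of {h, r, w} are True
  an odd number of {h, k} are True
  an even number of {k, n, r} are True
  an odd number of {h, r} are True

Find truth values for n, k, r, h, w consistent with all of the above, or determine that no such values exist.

n=F, k=F, r=F, h=T, w=T

{h, r, w}: 2 true → even ✓
{h, k}: 1 true → odd ✓
{k, n, r}: 0 true → even ✓
{h, r}: 1 true → odd ✓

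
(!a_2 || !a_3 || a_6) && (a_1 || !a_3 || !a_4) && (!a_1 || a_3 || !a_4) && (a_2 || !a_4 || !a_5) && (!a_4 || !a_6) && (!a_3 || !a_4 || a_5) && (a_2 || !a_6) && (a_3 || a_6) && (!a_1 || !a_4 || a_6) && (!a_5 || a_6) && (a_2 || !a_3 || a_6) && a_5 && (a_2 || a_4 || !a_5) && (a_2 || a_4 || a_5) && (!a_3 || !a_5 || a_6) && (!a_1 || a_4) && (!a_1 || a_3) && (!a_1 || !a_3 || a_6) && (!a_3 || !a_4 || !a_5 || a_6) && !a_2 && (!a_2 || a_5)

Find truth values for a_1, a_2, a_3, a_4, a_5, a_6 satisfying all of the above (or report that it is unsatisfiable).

Case a_2 = True:
  Clause (!a_2) is falsified — contradiction.
Case a_2 = False:
  (a_2 || !a_6) forces a_6 = False.
  (a_3 || a_6) forces a_3 = True.
  Clause (a_2 || !a_3 || a_6) is falsified — contradiction.
Both cases fail, so the formula is unsatisfiable.

Unsatisfiable — no assignment works.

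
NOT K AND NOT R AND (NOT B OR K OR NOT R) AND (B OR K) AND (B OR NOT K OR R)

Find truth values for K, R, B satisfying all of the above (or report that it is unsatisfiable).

K = False; R = False; B = True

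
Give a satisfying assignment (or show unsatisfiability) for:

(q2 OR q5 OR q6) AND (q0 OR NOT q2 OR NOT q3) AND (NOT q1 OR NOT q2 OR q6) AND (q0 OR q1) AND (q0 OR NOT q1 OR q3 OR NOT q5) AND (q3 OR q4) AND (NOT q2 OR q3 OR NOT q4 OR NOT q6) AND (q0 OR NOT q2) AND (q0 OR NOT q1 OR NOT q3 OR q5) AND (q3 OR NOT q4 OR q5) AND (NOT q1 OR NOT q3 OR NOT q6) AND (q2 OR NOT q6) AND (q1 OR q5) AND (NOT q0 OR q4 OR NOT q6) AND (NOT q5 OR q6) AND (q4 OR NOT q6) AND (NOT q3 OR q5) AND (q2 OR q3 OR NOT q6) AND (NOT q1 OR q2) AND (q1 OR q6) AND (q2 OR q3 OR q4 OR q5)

q0 = True, q1 = False, q2 = True, q3 = True, q4 = True, q5 = True, q6 = True

Try q0 = False:
  (q0 OR q1) forces q1 = True.
  (q0 OR NOT q2) forces q2 = False.
  clause (NOT q1 OR q2) is falsified — backtrack.
So q0 = True.
Set q1 = False.
  then (q1 OR q5) forces q5 = True.
  then (NOT q5 OR q6) forces q6 = True.
  then (q4 OR NOT q6) forces q4 = True.
  then (q2 OR NOT q6) forces q2 = True.
  then (NOT q2 OR q3 OR NOT q4 OR NOT q6) forces q3 = True.
All clauses satisfied.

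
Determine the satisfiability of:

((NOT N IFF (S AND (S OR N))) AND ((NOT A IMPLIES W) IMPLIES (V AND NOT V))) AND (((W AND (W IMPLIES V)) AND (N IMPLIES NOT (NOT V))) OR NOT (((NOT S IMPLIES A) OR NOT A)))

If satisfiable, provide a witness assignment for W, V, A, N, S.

Unsatisfiable — no assignment works.

Case A = True: the formula simplifies to ((NOT N IFF (S AND (S OR N))) AND (V AND NOT V)) AND ((W AND (W IMPLIES V)) AND (N IMPLIES NOT (NOT V))).
  V = True: the conjunct NOT V is False.
  V = False: the conjunct V is False.
Case A = False: the formula simplifies to ((NOT N IFF (S AND (S OR N))) AND (W IMPLIES (V AND NOT V))) AND ((W AND (W IMPLIES V)) AND (N IMPLIES NOT (NOT V))).
  W = True: simplifies to ((NOT N IFF (S AND (S OR N))) AND (V AND NOT V)) AND (V AND (N IMPLIES NOT (NOT V))).
    V = True: the conjunct NOT V is False.
    V = False: the conjunct V is False.
  W = False: the conjunct W is False.
Both cases fail — unsatisfiable.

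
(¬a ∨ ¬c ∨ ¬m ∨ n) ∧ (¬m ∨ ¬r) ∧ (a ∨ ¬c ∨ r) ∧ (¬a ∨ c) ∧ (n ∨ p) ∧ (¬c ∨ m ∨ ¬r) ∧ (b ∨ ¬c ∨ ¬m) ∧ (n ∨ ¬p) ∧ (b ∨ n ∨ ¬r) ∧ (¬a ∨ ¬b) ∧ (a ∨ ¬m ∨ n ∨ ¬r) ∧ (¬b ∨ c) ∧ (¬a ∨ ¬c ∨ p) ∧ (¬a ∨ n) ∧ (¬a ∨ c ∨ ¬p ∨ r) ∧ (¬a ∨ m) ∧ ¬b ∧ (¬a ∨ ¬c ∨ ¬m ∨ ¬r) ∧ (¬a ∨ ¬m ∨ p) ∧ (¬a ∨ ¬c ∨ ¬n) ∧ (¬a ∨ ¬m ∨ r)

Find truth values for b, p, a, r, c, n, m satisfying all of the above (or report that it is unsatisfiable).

Unit clause (¬b) forces b = False.
Set p = False.
  then (n ∨ p) forces n = True.
Try a = True:
  (¬a ∨ c) forces c = True.
  clause (¬a ∨ ¬c ∨ p) is falsified — backtrack.
So a = False.
Set r = True.
  then (¬m ∨ ¬r) forces m = False.
  then (¬c ∨ m ∨ ¬r) forces c = False.
All clauses satisfied.

b = False, p = False, a = False, r = True, c = False, n = True, m = False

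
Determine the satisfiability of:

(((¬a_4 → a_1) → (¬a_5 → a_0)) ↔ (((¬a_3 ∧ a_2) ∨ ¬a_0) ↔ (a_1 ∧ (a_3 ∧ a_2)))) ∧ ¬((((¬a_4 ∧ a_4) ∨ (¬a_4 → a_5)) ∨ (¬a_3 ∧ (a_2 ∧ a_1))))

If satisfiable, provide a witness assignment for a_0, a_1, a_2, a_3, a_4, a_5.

a_0 = False; a_1 = True; a_2 = False; a_3 = False; a_4 = False; a_5 = False

  ((¬a_4 → a_1) → (¬a_5 → a_0)) ↔ (((¬a_3 ∧ a_2) ∨ ¬a_0) ↔ (a_1 ∧ (a_3 ∧ a_2))) = True
    (¬a_4 → a_1) → (¬a_5 → a_0) = False
      ¬a_4 → a_1 = True
        ¬a_4 = True
      ¬a_5 → a_0 = False
        ¬a_5 = True
    ((¬a_3 ∧ a_2) ∨ ¬a_0) ↔ (a_1 ∧ (a_3 ∧ a_2)) = False
      (¬a_3 ∧ a_2) ∨ ¬a_0 = True
        ¬a_3 ∧ a_2 = False
          ¬a_3 = True
        ¬a_0 = True
      a_1 ∧ (a_3 ∧ a_2) = False
        a_3 ∧ a_2 = False
  ¬((((¬a_4 ∧ a_4) ∨ (¬a_4 → a_5)) ∨ (¬a_3 ∧ (a_2 ∧ a_1)))) = True
    ((¬a_4 ∧ a_4) ∨ (¬a_4 → a_5)) ∨ (¬a_3 ∧ (a_2 ∧ a_1)) = False
      (¬a_4 ∧ a_4) ∨ (¬a_4 → a_5) = False
        ¬a_4 ∧ a_4 = False
          ¬a_4 = True
        ¬a_4 → a_5 = False
          ¬a_4 = True
      ¬a_3 ∧ (a_2 ∧ a_1) = False
        ¬a_3 = True
        a_2 ∧ a_1 = False
Both conjuncts True, so the formula holds.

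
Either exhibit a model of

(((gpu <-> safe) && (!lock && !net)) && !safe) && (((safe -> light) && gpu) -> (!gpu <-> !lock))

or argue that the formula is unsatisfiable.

safe=F, net=F, light=T, gpu=F, lock=F

  ((gpu <-> safe) && (!lock && !net)) && !safe = True
    (gpu <-> safe) && (!lock && !net) = True
      gpu <-> safe = True
      !lock && !net = True
        !lock = True
        !net = True
    !safe = True
  ((safe -> light) && gpu) -> (!gpu <-> !lock) = True
    (safe -> light) && gpu = False
      safe -> light = True
    !gpu <-> !lock = True
      !gpu = True
      !lock = True
Both conjuncts True, so the formula holds.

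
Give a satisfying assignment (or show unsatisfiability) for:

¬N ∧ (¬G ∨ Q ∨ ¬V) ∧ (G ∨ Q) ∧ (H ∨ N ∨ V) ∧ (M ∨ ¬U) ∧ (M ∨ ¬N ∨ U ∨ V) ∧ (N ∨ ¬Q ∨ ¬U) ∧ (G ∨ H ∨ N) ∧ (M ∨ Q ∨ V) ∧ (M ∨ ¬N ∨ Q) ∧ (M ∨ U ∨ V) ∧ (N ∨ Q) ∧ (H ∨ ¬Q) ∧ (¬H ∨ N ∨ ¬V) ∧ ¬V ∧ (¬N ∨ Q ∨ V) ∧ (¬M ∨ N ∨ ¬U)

Unit clause (¬N) forces N = False.
In (N ∨ Q) only Q is left, so Q = True.
In (H ∨ ¬Q) only H is left, so H = True.
In (¬H ∨ N ∨ ¬V) only ¬V is left, so V = False.
In (N ∨ ¬Q ∨ ¬U) only ¬U is left, so U = False.
In (M ∨ U ∨ V) only M is left, so M = True.
Set G = True.
All clauses satisfied.

U = False; M = True; Q = True; G = True; H = True; V = False; N = False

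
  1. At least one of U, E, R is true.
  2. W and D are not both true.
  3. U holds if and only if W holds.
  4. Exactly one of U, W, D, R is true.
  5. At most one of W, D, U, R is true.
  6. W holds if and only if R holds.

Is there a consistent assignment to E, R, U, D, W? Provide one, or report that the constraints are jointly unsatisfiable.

E=T, R=F, U=F, D=T, W=F

  (1) {U, E, R}: 1 true — at least one ✓
  (2) W=F, D=T — not both ✓
  (3) U=F, W=F — same ✓
  (4) {U, W, D, R}: 1 true — exactly one ✓
  (5) {W, D, U, R}: 1 true — at most one ✓
  (6) W=F, R=F — same ✓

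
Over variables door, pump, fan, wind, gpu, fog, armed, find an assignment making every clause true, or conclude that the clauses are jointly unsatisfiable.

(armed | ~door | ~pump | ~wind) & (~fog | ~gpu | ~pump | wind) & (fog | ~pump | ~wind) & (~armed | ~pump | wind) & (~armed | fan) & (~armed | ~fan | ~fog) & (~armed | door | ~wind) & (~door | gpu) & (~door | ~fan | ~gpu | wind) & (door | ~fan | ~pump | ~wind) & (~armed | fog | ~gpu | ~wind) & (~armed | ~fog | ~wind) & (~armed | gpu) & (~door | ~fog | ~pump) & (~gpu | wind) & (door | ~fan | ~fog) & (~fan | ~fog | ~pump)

door = False, pump = True, fan = False, wind = True, gpu = False, fog = True, armed = False

Set door = False.
Set pump = True.
Set fan = False.
  then (~armed | fan) forces armed = False.
Set wind = True.
  then (fog | ~pump | ~wind) forces fog = True.
Set gpu = False.
All clauses satisfied.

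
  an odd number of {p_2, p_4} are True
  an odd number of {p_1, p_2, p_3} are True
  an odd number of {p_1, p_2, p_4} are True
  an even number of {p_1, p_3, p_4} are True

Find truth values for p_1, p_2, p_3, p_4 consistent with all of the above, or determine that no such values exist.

p_1=F, p_2=F, p_3=T, p_4=T

{p_2, p_4}: 1 true → odd ✓
{p_1, p_2, p_3}: 1 true → odd ✓
{p_1, p_2, p_4}: 1 true → odd ✓
{p_1, p_3, p_4}: 2 true → even ✓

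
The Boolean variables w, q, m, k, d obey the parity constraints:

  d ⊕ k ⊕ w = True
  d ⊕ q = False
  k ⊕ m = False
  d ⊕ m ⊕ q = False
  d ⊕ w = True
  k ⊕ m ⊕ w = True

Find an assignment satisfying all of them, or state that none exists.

w = True, q = False, m = False, k = False, d = False

d ⊕ k ⊕ w = F ⊕ F ⊕ T = True ✓
d ⊕ q = F ⊕ F = False ✓
k ⊕ m = F ⊕ F = False ✓
d ⊕ m ⊕ q = F ⊕ F ⊕ F = False ✓
d ⊕ w = F ⊕ T = True ✓
k ⊕ m ⊕ w = F ⊕ F ⊕ T = True ✓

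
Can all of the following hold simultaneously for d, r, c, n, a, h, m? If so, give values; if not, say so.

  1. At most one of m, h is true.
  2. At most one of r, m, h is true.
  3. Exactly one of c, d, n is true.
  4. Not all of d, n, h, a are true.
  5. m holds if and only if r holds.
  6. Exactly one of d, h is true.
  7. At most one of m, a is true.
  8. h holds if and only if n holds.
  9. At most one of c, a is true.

d = False; r = False; c = False; n = True; a = True; h = True; m = False

  (1) {m, h}: 1 true — at most one ✓
  (2) {r, m, h}: 1 true — at most one ✓
  (3) {c, d, n}: 1 true — exactly one ✓
  (4) {d, n, h, a}: 3/4 true — not all ✓
  (5) m=F, r=F — same ✓
  (6) {d, h}: 1 true — exactly one ✓
  (7) {m, a}: 1 true — at most one ✓
  (8) h=T, n=T — same ✓
  (9) {c, a}: 1 true — at most one ✓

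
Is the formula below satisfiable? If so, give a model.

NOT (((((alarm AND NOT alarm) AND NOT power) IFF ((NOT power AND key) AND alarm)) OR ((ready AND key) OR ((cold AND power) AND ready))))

cold: True, alarm: True, ready: False, power: False, key: True

  NOT (((((alarm AND NOT alarm) AND NOT power) IFF ((NOT power AND key) AND alarm)) OR ((ready AND key) OR ((cold AND power) AND ready)))) = True
    (((alarm AND NOT alarm) AND NOT power) IFF ((NOT power AND key) AND alarm)) OR ((ready AND key) OR ((cold AND power) AND ready)) = False
      ((alarm AND NOT alarm) AND NOT power) IFF ((NOT power AND key) AND alarm) = False
        (alarm AND NOT alarm) AND NOT power = False
          alarm AND NOT alarm = False
            NOT alarm = False
          NOT power = True
        (NOT power AND key) AND alarm = True
          NOT power AND key = True
            NOT power = True
      (ready AND key) OR ((cold AND power) AND ready) = False
        ready AND key = False
        (cold AND power) AND ready = False
          cold AND power = False
The formula evaluates to True.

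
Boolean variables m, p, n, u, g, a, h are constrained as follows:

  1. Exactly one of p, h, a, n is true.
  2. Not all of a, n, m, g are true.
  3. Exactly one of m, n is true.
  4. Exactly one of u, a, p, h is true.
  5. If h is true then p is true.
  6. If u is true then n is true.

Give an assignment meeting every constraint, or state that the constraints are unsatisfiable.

m=T; p=F; n=F; u=F; g=F; a=T; h=F

  (1) {p, h, a, n}: 1 true — exactly one ✓
  (2) {a, n, m, g}: 2/4 true — not all ✓
  (3) {m, n}: 1 true — exactly one ✓
  (4) {u, a, p, h}: 1 true — exactly one ✓
  (5) h=F ⇒ p: vacuous ✓
  (6) u=F ⇒ n: vacuous ✓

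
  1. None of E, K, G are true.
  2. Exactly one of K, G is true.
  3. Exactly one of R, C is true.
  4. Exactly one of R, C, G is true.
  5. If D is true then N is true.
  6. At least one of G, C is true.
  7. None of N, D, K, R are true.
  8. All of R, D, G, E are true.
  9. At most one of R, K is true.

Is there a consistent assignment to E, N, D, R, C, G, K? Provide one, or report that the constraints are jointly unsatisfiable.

Unsatisfiable — no assignment works.

Case E = True:
  Constraint (1) is violated (E=T) — contradiction.
Case E = False:
  Constraint (8) is violated (E=F) — contradiction.
Both cases fail — unsatisfiable.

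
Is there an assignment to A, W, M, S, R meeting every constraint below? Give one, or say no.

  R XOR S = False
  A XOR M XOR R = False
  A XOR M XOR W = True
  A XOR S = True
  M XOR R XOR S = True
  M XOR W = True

A = False, W = False, M = True, S = True, R = True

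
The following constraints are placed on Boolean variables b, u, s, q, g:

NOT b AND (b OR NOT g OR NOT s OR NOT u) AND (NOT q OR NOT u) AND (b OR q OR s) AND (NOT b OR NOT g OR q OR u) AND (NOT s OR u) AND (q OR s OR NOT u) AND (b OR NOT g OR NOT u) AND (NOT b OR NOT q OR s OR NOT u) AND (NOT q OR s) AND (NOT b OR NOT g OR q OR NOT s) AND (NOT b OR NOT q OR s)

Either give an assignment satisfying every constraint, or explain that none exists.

Unit clause (NOT b) forces b = False.
Set u = True.
  then (NOT q OR NOT u) forces q = False.
  then (b OR q OR s) forces s = True.
  then (b OR NOT g OR NOT u) forces g = False.
All clauses satisfied.

b: False; u: True; s: True; q: False; g: False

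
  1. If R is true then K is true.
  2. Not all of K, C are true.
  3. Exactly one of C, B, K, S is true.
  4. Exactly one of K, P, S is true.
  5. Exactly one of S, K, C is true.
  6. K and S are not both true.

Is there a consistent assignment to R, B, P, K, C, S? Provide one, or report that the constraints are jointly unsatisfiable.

R: False; B: False; P: False; K: True; C: False; S: False

  (1) R=F ⇒ K: vacuous ✓
  (2) {K, C}: 1/2 true — not all ✓
  (3) {C, B, K, S}: 1 true — exactly one ✓
  (4) {K, P, S}: 1 true — exactly one ✓
  (5) {S, K, C}: 1 true — exactly one ✓
  (6) K=T, S=F — not both ✓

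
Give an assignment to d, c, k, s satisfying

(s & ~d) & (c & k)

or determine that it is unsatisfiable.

d = False, c = True, k = True, s = True

  s & ~d = True
    ~d = True
  c & k = True
Both conjuncts True, so the formula holds.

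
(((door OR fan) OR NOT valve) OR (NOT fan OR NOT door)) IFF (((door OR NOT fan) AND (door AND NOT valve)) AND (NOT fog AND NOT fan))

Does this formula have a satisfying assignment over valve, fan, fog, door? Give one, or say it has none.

valve = False, fan = False, fog = False, door = True

  (((door OR fan) OR NOT valve) OR (NOT fan OR NOT door)) IFF (((door OR NOT fan) AND (door AND NOT valve)) AND (NOT fog AND NOT fan)) = True
    ((door OR fan) OR NOT valve) OR (NOT fan OR NOT door) = True
      (door OR fan) OR NOT valve = True
        door OR fan = True
        NOT valve = True
      NOT fan OR NOT door = True
        NOT fan = True
        NOT door = False
    ((door OR NOT fan) AND (door AND NOT valve)) AND (NOT fog AND NOT fan) = True
      (door OR NOT fan) AND (door AND NOT valve) = True
        door OR NOT fan = True
          NOT fan = True
        door AND NOT valve = True
          NOT valve = True
      NOT fog AND NOT fan = True
        NOT fog = True
        NOT fan = True
The formula evaluates to True.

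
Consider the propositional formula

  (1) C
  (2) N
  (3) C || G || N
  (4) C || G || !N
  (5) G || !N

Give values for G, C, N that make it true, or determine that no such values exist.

G = True, C = True, N = True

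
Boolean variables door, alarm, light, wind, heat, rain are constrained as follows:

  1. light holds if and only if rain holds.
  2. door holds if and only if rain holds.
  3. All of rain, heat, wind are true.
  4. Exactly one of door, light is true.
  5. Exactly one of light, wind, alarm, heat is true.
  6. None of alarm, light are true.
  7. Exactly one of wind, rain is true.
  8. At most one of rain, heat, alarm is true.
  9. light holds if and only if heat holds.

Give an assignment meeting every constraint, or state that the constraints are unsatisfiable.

The formula is unsatisfiable.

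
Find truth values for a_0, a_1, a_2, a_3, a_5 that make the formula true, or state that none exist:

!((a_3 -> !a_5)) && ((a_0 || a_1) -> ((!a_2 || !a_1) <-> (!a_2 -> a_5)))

a_0: True, a_1: False, a_2: True, a_3: True, a_5: True

  !((a_3 -> !a_5)) = True
    a_3 -> !a_5 = False
      !a_5 = False
  (a_0 || a_1) -> ((!a_2 || !a_1) <-> (!a_2 -> a_5)) = True
    a_0 || a_1 = True
    (!a_2 || !a_1) <-> (!a_2 -> a_5) = True
      !a_2 || !a_1 = True
        !a_2 = False
        !a_1 = True
      !a_2 -> a_5 = True
        !a_2 = False
Both conjuncts True, so the formula holds.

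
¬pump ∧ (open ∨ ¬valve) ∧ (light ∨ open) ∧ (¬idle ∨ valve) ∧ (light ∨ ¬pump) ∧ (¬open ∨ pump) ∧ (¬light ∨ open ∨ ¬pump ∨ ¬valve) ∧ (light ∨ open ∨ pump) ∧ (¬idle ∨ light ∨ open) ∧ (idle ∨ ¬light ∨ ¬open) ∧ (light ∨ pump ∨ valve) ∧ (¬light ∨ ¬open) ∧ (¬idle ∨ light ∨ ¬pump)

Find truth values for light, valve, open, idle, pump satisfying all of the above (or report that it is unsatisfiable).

light = True, valve = False, open = False, idle = False, pump = False

Unit clause (¬pump) forces pump = False.
In (¬open ∨ pump) only ¬open is left, so open = False.
In (light ∨ open ∨ pump) only light is left, so light = True.
In (open ∨ ¬valve) only ¬valve is left, so valve = False.
In (¬idle ∨ valve) only ¬idle is left, so idle = False.
All clauses satisfied.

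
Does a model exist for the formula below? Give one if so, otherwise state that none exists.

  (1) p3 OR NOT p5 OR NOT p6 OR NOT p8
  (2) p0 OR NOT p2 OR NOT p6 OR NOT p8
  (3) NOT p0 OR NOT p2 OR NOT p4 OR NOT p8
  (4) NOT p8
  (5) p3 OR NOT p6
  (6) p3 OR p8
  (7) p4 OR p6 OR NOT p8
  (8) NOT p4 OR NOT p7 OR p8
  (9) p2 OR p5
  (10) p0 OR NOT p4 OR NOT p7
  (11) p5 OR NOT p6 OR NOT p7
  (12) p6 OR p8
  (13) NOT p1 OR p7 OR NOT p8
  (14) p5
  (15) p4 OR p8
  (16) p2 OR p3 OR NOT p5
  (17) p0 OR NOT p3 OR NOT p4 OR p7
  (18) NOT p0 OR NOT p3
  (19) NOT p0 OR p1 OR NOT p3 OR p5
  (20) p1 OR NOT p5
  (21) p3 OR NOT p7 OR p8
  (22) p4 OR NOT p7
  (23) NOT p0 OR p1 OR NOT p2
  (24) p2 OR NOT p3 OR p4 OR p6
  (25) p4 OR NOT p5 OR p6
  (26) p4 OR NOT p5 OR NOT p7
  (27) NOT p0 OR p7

UNSATISFIABLE

Case p5 = True:
  (NOT p8) forces p8 = False.
  (p3 OR p8) forces p3 = True.
  (p6 OR p8) forces p6 = True.
  (p4 OR p8) forces p4 = True.
  (NOT p4 OR NOT p7 OR p8) forces p7 = False.
  (p0 OR NOT p3 OR NOT p4 OR p7) forces p0 = True.
  Clause (NOT p0 OR NOT p3) is falsified — contradiction.
Case p5 = False:
  Clause (p5) is falsified — contradiction.
Both cases fail, so the formula is unsatisfiable.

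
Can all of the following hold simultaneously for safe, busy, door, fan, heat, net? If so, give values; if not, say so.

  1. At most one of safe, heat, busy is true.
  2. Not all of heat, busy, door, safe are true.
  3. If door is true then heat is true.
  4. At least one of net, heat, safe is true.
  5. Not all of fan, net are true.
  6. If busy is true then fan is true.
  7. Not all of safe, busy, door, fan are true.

safe: True, busy: False, door: False, fan: False, heat: False, net: True

  (1) {safe, heat, busy}: 1 true — at most one ✓
  (2) {heat, busy, door, safe}: 1/4 true — not all ✓
  (3) door=F ⇒ heat: vacuous ✓
  (4) {net, heat, safe}: 2 true — at least one ✓
  (5) {fan, net}: 1/2 true — not all ✓
  (6) busy=F ⇒ fan: vacuous ✓
  (7) {safe, busy, door, fan}: 1/4 true — not all ✓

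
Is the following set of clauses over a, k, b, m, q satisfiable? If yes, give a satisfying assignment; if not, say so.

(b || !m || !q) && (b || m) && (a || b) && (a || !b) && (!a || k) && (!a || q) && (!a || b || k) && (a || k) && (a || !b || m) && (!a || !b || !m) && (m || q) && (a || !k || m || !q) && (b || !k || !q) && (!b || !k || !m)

a: True, k: True, b: True, m: False, q: True

Try a = False:
  (a || b) forces b = True.
  clause (a || !b) is falsified — backtrack.
So a = True.
  then (!a || k) forces k = True.
  then (!a || q) forces q = True.
  then (b || !k || !q) forces b = True.
  then (!b || !k || !m) forces m = False.
All clauses satisfied.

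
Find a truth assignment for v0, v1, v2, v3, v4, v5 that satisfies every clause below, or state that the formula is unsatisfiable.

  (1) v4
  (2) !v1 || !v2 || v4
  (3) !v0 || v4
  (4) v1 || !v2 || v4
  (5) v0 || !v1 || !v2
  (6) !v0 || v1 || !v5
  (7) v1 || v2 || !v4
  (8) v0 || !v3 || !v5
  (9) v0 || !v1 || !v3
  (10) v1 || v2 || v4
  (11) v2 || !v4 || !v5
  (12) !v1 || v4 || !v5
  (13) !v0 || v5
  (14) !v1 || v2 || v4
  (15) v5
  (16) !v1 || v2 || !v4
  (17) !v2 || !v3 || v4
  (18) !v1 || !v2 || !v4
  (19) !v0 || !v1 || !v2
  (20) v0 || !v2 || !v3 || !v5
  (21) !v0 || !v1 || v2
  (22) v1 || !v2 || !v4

No satisfying assignment exists.

Case v4 = True:
  (v5) forces v5 = True.
  (v2 || !v4 || !v5) forces v2 = True.
  (!v1 || !v2 || !v4) forces v1 = False.
  Clause (v1 || !v2 || !v4) is falsified — contradiction.
Case v4 = False:
  Clause (v4) is falsified — contradiction.
Both cases fail, so the formula is unsatisfiable.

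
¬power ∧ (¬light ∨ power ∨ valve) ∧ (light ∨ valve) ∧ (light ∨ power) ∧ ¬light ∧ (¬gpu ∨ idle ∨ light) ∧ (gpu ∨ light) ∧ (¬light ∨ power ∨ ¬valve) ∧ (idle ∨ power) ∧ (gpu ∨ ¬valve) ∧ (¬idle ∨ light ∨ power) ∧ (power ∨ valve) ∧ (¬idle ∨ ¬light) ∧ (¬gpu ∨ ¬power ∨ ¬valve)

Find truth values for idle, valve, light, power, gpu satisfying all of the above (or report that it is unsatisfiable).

No satisfying assignment exists.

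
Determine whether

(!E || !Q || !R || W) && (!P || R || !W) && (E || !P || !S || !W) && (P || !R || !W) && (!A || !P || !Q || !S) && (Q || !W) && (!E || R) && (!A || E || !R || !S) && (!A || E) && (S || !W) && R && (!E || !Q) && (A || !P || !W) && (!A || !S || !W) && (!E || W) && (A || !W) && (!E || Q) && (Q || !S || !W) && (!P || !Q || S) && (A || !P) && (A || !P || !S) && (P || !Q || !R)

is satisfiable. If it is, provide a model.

Unit clause (R) forces R = True.
Set E = False.
  then (!A || E) forces A = False.
  then (A || !W) forces W = False.
  then (A || !P) forces P = False.
  then (P || !Q || !R) forces Q = False.
Set S = True.
All clauses satisfied.

E = False; A = False; R = True; S = True; Q = False; W = False; P = False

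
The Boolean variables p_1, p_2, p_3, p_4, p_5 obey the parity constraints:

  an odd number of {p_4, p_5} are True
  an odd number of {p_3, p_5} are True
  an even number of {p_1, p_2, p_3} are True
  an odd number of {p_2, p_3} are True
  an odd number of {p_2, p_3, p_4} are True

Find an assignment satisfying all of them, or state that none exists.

p_1 = True; p_2 = True; p_3 = False; p_4 = False; p_5 = True

{p_4, p_5}: 1 true → odd ✓
{p_3, p_5}: 1 true → odd ✓
{p_1, p_2, p_3}: 2 true → even ✓
{p_2, p_3}: 1 true → odd ✓
{p_2, p_3, p_4}: 1 true → odd ✓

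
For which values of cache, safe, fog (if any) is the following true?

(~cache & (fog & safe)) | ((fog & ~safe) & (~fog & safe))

cache = False, safe = True, fog = True

  (~cache & (fog & safe)) | ((fog & ~safe) & (~fog & safe)) = True
    ~cache & (fog & safe) = True
      ~cache = True
      fog & safe = True
    (fog & ~safe) & (~fog & safe) = False
      fog & ~safe = False
        ~safe = False
      ~fog & safe = False
        ~fog = False
The formula evaluates to True.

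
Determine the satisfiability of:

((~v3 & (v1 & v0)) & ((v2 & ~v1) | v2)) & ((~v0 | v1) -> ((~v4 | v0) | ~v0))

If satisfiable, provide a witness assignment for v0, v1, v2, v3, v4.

v0: True, v1: True, v2: True, v3: False, v4: True

  (~v3 & (v1 & v0)) & ((v2 & ~v1) | v2) = True
    ~v3 & (v1 & v0) = True
      ~v3 = True
      v1 & v0 = True
    (v2 & ~v1) | v2 = True
      v2 & ~v1 = False
        ~v1 = False
  (~v0 | v1) -> ((~v4 | v0) | ~v0) = True
    ~v0 | v1 = True
      ~v0 = False
    (~v4 | v0) | ~v0 = True
      ~v4 | v0 = True
        ~v4 = False
      ~v0 = False
Both conjuncts True, so the formula holds.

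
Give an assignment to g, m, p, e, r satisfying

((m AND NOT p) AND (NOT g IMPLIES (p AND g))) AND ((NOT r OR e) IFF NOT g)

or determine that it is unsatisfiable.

g = True; m = True; p = False; e = False; r = True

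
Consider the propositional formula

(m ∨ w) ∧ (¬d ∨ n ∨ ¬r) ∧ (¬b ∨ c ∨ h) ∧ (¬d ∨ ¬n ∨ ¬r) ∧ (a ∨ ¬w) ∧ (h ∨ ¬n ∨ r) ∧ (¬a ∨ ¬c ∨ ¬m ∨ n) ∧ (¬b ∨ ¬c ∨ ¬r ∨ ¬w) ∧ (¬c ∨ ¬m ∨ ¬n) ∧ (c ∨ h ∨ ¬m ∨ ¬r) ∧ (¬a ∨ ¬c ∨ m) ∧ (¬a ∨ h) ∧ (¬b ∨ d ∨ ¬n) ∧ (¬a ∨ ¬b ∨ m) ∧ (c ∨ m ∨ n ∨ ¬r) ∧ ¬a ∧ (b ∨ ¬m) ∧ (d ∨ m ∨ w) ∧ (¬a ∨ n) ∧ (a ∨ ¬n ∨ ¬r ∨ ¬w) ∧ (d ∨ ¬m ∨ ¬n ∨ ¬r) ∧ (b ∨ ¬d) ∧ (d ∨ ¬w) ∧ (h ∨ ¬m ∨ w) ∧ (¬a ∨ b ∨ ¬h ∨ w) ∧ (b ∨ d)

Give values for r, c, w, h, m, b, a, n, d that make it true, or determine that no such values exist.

Unit clause (¬a) forces a = False.
In (a ∨ ¬w) only ¬w is left, so w = False.
In (m ∨ w) only m is left, so m = True.
In (b ∨ ¬m) only b is left, so b = True.
In (h ∨ ¬m ∨ w) only h is left, so h = True.
Set r = False.
Set c = False.
Set n = False.
Set d = False.
All clauses satisfied.

r = False; c = False; w = False; h = True; m = True; b = True; a = False; n = False; d = False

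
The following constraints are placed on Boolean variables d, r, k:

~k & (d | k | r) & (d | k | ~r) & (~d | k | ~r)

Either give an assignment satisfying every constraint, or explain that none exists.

Unit clause (~k) forces k = False.
Try d = False:
  (d | k | r) forces r = True.
  clause (d | k | ~r) is falsified — backtrack.
So d = True.
  then (~d | k | ~r) forces r = False.
Check each clause:
  (~k): ~k holds.
  (d | k | r): d holds.
  (d | k | ~r): d holds.
  (~d | k | ~r): ~r holds.
All clauses satisfied.

d = True, r = False, k = False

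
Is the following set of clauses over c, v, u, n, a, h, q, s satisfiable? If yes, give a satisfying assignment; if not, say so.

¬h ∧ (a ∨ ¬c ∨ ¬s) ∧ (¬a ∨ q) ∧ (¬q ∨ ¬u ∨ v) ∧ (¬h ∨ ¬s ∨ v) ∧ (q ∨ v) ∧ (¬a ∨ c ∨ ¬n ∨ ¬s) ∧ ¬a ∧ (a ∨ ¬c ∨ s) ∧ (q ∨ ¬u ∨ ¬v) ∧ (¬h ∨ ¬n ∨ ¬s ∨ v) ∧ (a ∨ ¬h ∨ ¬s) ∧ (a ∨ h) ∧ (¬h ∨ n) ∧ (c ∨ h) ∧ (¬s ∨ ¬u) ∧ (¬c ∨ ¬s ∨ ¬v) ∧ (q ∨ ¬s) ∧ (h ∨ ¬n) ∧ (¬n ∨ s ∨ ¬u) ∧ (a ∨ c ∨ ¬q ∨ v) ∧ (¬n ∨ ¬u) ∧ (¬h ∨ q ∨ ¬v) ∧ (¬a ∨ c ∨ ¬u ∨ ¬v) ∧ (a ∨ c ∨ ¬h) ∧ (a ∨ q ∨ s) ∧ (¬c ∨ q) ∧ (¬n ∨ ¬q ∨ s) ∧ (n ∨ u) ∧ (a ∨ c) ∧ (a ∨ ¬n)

UNSATISFIABLE

Case a = True:
  Clause (¬a) is falsified — contradiction.
Case a = False:
  (¬h) forces h = False.
  Clause (a ∨ h) is falsified — contradiction.
Both cases fail, so the formula is unsatisfiable.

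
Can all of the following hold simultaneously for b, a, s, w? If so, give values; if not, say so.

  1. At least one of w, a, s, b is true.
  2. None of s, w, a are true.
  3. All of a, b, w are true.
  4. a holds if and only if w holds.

Case a = True:
  Constraint (2) is violated (a=T) — contradiction.
Case a = False:
  Constraint (3) is violated (a=F) — contradiction.
Both cases fail — unsatisfiable.

The formula is unsatisfiable.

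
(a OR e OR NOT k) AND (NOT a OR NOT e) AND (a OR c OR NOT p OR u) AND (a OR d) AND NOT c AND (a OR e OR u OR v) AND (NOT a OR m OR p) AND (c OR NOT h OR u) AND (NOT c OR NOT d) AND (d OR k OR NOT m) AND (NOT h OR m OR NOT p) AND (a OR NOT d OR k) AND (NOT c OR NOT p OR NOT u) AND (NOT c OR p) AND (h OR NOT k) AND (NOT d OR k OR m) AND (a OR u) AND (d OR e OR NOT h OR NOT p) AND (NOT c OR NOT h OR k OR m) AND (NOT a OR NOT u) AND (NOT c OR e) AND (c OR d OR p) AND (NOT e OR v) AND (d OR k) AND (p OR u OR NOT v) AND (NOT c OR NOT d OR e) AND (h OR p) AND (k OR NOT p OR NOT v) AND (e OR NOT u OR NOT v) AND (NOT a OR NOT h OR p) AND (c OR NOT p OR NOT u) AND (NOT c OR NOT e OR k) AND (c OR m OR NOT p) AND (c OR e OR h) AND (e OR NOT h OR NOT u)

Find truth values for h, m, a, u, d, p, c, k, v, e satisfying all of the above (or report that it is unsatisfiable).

h = True, m = False, a = False, u = True, d = True, p = False, c = False, k = True, v = True, e = True

Unit clause (NOT c) forces c = False.
Try h = False:
  (h OR NOT k) forces k = False.
  (d OR k) forces d = True.
  (a OR NOT d OR k) forces a = True.
  (NOT a OR NOT e) forces e = False.
  clause (c OR e OR h) is falsified — backtrack.
So h = True.
  then (c OR NOT h OR u) forces u = True.
  then (NOT a OR NOT u) forces a = False.
  then (c OR NOT p OR NOT u) forces p = False.
  then (e OR NOT h OR NOT u) forces e = True.
  then (a OR d) forces d = True.
  then (a OR NOT d OR k) forces k = True.
  then (NOT e OR v) forces v = True.
Set m = False.
All clauses satisfied.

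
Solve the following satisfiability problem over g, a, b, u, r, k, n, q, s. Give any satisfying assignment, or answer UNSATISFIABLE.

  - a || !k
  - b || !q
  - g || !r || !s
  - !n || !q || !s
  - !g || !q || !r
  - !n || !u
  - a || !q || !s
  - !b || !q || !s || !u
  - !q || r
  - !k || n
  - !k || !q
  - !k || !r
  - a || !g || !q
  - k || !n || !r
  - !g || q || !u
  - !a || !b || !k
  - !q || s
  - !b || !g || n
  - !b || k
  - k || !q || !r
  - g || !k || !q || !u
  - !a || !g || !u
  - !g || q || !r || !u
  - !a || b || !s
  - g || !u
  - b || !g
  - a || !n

g = False, a = False, b = False, u = False, r = False, k = False, n = False, q = False, s = True

Set g = False.
  then (g || !u) forces u = False.
Set a = False.
  then (a || !k) forces k = False.
  then (!b || k) forces b = False.
  then (a || !n) forces n = False.
  then (b || !q) forces q = False.
Set r = False.
Set s = True.
All clauses satisfied.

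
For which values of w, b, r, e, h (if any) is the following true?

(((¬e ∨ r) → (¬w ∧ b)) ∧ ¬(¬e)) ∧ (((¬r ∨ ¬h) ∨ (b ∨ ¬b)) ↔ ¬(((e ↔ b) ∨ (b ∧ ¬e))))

w=T, b=F, r=F, e=T, h=F

  ((¬e ∨ r) → (¬w ∧ b)) ∧ ¬(¬e) = True
    (¬e ∨ r) → (¬w ∧ b) = True
      ¬e ∨ r = False
        ¬e = False
      ¬w ∧ b = False
        ¬w = False
    ¬(¬e) = True
      ¬e = False
  ((¬r ∨ ¬h) ∨ (b ∨ ¬b)) ↔ ¬(((e ↔ b) ∨ (b ∧ ¬e))) = True
    (¬r ∨ ¬h) ∨ (b ∨ ¬b) = True
      ¬r ∨ ¬h = True
        ¬r = True
        ¬h = True
      b ∨ ¬b = True
        ¬b = True
    ¬(((e ↔ b) ∨ (b ∧ ¬e))) = True
      (e ↔ b) ∨ (b ∧ ¬e) = False
        e ↔ b = False
        b ∧ ¬e = False
          ¬e = False
Both conjuncts True, so the formula holds.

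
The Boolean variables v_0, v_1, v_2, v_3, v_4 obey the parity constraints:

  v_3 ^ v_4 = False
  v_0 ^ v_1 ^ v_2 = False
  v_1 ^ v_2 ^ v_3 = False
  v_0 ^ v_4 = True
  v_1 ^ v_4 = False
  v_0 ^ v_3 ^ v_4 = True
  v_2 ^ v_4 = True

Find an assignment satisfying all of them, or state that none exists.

Adding constraints 1, 2, 3, 4 mod 2: every variable appears an even number of times on the left, so the left side is 0.
But the right sides sum to 1 (mod 2). 0 ≠ 1 — the system is inconsistent.

Unsatisfiable — no assignment works.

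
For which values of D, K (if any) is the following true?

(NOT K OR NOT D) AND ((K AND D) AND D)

Case D = True: the formula simplifies to NOT K AND K.
  K = True: the conjunct NOT K is False.
  K = False: the conjunct K is False.
Case D = False: the conjunct D is False.
Both cases fail — unsatisfiable.

The formula is unsatisfiable.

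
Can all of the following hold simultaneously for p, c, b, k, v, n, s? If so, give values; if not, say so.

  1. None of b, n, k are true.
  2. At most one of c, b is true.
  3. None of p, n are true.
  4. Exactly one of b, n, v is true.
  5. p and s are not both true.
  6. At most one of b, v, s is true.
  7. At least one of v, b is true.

p = False; c = False; b = False; k = False; v = True; n = False; s = False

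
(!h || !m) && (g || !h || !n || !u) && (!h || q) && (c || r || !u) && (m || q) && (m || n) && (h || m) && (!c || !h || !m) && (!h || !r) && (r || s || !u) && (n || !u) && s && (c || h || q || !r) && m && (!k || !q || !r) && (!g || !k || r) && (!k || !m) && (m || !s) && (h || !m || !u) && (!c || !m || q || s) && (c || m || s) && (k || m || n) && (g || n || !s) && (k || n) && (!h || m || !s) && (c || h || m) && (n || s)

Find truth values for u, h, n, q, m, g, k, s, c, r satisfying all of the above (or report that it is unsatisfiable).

u = False, h = False, n = True, q = False, m = True, g = True, k = False, s = True, c = False, r = False

Unit clause (s) forces s = True.
Unit clause (m) forces m = True.
In (!k || !m) only !k is left, so k = False.
In (k || n) only n is left, so n = True.
In (!h || !m) only !h is left, so h = False.
In (h || !m || !u) only !u is left, so u = False.
Set q = False.
Set g = True.
Set c = False.
  then (c || h || q || !r) forces r = False.
All clauses satisfied.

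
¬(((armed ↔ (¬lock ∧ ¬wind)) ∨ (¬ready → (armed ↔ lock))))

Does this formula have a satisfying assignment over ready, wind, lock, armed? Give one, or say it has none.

ready: False, wind: True, lock: False, armed: True

  ¬(((armed ↔ (¬lock ∧ ¬wind)) ∨ (¬ready → (armed ↔ lock)))) = True
    (armed ↔ (¬lock ∧ ¬wind)) ∨ (¬ready → (armed ↔ lock)) = False
      armed ↔ (¬lock ∧ ¬wind) = False
        ¬lock ∧ ¬wind = False
          ¬lock = True
          ¬wind = False
      ¬ready → (armed ↔ lock) = False
        ¬ready = True
        armed ↔ lock = False
The formula evaluates to True.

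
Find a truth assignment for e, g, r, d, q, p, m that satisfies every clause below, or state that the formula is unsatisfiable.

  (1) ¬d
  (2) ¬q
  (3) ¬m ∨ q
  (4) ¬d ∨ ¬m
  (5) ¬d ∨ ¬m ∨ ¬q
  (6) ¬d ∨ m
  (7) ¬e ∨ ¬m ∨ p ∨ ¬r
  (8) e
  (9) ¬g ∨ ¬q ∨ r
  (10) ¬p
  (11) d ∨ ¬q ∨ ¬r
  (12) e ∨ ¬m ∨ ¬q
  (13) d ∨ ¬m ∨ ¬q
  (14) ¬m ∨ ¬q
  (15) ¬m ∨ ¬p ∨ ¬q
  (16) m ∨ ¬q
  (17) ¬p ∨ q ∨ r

Unit clause (¬d) forces d = False.
Unit clause (¬q) forces q = False.
In (¬m ∨ q) only ¬m is left, so m = False.
Unit clause (e) forces e = True.
Unit clause (¬p) forces p = False.
Set g = False.
Set r = True.
All clauses satisfied.

e: True, g: False, r: True, d: False, q: False, p: False, m: False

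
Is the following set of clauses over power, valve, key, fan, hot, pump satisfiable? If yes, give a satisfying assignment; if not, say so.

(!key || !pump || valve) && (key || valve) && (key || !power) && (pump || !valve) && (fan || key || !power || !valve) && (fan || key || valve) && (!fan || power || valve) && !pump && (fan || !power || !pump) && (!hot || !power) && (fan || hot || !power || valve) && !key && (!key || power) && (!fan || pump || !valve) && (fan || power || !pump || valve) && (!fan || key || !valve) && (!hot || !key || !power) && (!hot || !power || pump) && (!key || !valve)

The formula is unsatisfiable.

Case valve = True:
  (pump || !valve) forces pump = True.
  Clause (!pump) is falsified — contradiction.
Case valve = False:
  (key || valve) forces key = True.
  Clause (!key) is falsified — contradiction.
Both cases fail, so the formula is unsatisfiable.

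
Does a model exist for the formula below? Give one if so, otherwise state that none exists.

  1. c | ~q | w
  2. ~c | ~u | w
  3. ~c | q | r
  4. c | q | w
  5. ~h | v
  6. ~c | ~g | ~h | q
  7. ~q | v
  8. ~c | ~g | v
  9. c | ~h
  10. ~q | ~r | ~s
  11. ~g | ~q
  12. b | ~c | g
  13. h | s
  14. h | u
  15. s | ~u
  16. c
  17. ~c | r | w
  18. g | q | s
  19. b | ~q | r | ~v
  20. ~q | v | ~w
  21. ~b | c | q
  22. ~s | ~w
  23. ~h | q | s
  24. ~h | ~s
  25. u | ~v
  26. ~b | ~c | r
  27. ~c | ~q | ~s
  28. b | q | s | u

Case u = True:
  (s | ~u) forces s = True.
  (c) forces c = True.
  (~c | ~u | w) forces w = True.
  Clause (~s | ~w) is falsified — contradiction.
Case u = False:
  (h | u) forces h = True.
  (~h | v) forces v = True.
  Clause (u | ~v) is falsified — contradiction.
Both cases fail, so the formula is unsatisfiable.

The formula is unsatisfiable.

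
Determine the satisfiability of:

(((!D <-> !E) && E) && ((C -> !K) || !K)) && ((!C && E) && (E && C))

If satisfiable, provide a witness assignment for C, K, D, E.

Unsatisfiable — no assignment works.

Case C = True: the conjunct !C is False.
Case C = False: the conjunct C is False.
Both cases fail — unsatisfiable.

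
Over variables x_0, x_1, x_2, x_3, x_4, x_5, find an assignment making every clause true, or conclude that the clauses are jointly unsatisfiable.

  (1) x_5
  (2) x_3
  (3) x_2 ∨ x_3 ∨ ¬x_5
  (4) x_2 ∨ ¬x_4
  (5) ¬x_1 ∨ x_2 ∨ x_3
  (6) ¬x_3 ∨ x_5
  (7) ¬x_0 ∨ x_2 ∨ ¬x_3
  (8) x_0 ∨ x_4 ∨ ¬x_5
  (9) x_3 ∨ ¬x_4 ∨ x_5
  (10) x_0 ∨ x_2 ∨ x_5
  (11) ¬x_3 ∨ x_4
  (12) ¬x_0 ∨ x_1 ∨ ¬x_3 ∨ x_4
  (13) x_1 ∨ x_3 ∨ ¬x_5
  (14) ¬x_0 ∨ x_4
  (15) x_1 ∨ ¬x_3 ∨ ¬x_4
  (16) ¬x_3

Case x_3 = True:
  Clause (¬x_3) is falsified — contradiction.
Case x_3 = False:
  Clause (x_3) is falsified — contradiction.
Both cases fail, so the formula is unsatisfiable.

Unsatisfiable — no assignment works.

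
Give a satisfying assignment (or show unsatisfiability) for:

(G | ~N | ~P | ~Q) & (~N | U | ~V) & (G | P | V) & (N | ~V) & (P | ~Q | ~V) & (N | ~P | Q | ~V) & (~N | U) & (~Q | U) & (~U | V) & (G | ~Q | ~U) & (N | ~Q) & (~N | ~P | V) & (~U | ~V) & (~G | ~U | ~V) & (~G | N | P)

U = False, G = True, Q = False, N = False, V = False, P = True

Try U = True:
  (~U | V) forces V = True.
  clause (~U | ~V) is falsified — backtrack.
So U = False.
  then (~N | U) forces N = False.
  then (~Q | U) forces Q = False.
  then (N | ~V) forces V = False.
Set G = True.
  then (~G | N | P) forces P = True.
All clauses satisfied.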